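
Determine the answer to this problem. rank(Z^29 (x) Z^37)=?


rank(M(x)N) = rank(M)*rank(N)
29*37 = 1073


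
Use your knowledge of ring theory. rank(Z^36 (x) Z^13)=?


rank(M(x)N) = rank(M)*rank(N)
36*13 = 468


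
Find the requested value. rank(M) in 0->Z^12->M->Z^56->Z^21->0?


Alt sum=0:
(-1)^0*12 + (-1)^1*? + (-1)^2*56 + (-1)^3*21=0
rank(M)=47


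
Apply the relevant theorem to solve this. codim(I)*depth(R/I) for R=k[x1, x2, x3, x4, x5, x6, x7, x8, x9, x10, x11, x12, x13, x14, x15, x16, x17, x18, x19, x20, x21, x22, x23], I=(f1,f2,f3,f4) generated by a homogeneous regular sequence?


codim=4, depth=dim(R/I)=23-4=19
Product=4*19=76


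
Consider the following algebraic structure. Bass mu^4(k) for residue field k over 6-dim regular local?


C(n,i)=C(6,4)=15


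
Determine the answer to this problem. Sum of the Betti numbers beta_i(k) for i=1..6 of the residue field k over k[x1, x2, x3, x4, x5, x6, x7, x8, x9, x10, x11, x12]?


Koszul resolution: beta_i(k)=C(n,i), n=12
C(12,1)=12, C(12,2)=66, C(12,3)=220, C(12,4)=495, C(12,5)=792, C(12,6)=924
Sum=2509


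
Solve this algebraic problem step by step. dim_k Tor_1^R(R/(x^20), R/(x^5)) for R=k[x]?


Tor_1(R/I,R/J)=(I cap J)/IJ=(x^20)/(x^25)
dim=25-20=min(20,5)=5


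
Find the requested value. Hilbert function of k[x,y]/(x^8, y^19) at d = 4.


k[x,y], I = (x^8, y^19), d = 4
Need i < 8 and d-i < 19.
Range: 0 <= i <= 4.
H(4) = 5


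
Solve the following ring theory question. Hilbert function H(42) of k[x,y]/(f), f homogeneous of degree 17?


H(t)=d for t>=d-1.
d=17, t=42
H(42)=17


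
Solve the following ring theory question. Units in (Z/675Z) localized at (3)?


Local ring = Z/27Z.
phi(27) = 3^2*(3-1) = 18


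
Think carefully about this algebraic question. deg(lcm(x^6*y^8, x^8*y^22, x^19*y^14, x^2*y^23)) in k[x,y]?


lcm = componentwise max:
x: max(6,8,19,2)=19
y: max(8,22,14,23)=23
Total=19+23=42


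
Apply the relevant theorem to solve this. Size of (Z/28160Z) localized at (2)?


2-primary part: 28160=2^9*55
Size=2^9=512


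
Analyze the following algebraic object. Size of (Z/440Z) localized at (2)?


2-primary part: 440=2^3*55
Size=2^3=8


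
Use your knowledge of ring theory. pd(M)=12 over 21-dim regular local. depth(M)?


pd+depth=depth(R)=21
depth=21-12=9


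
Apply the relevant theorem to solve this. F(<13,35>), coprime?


gcd(13,35)=1 => F=ab-a-b=13*35-13-35=455-48=407


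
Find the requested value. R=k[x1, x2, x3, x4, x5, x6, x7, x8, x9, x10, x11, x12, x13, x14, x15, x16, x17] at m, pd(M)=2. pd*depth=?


pd+depth=17
depth=17-2=15
pd*depth=2*15=30


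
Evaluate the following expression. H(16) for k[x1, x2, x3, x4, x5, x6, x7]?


C(d+n-1,n-1)=C(22,6)=74613


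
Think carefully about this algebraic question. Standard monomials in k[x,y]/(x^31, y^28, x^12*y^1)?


k[x,y]/I, I = (x^31, y^28, x^12*y^1)
Rect: 31x28=868. Corner: (31-12)x(28-1)=513.
dim = 868-513 = 355


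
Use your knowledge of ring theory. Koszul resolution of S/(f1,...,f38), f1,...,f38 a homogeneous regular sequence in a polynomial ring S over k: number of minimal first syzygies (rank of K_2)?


Regular sequence => Koszul complex is the minimal free resolution.
Syz_1 minimally generated by Koszul relations f_i*e_j - f_j*e_i (i<j): mu(Syz_1) = beta_2 = C(m,2) = m(m-1)/2
m=38
38*37/2 = 703


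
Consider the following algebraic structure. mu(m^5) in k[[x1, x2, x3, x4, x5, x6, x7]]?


C(n+d-1,d)=C(11,5)=462


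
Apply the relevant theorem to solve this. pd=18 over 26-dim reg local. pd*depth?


pd+depth=26
depth=26-18=8
pd*depth=18*8=144


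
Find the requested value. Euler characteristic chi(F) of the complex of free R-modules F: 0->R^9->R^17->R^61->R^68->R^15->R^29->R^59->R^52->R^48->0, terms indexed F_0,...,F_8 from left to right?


chi = sum (-1)^i * rank:
(-1)^0*9=9
(-1)^1*17=-17
(-1)^2*61=61
(-1)^3*68=-68
(-1)^4*15=15
(-1)^5*29=-29
(-1)^6*59=59
(-1)^7*52=-52
(-1)^8*48=48
chi=26


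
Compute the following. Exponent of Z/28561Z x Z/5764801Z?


Exponent = lcm of the cyclic orders; pairwise coprime => product.
13^4*7^8=28561*5764801=164648481361


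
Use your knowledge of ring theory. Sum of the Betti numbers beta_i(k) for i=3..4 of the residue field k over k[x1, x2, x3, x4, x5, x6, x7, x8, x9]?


Koszul resolution: beta_i(k)=C(n,i), n=9
C(9,3)=84, C(9,4)=126
Sum=210


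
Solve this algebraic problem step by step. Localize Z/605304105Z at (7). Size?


7-primary part: 605304105=7^9*15
Size=7^9=40353607


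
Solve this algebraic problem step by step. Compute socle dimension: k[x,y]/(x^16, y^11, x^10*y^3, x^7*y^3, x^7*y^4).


Socle = ann(m) = span of standard monomials u with x*u, y*u in I (staircase corners).
Redundant generators: x^10*y^3, x^7*y^4
Minimal generators: x^16, x^7*y^3, y^11
Corners: x^6y^10, x^15y^2
Socle dim=2


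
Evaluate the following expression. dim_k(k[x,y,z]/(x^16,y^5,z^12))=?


Basis: x^iy^jz^k, i<16,j<5,k<12
16*5*12=960


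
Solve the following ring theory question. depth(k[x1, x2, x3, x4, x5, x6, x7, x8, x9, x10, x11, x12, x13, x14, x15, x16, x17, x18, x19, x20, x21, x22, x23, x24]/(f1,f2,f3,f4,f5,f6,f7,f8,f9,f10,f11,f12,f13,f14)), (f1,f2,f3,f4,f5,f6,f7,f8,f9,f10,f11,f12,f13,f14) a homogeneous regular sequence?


depth(R)=24
depth(R/I)=24-14=10


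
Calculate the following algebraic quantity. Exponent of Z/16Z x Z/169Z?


Exponent = lcm of the cyclic orders; pairwise coprime => product.
2^4*13^2=16*169=2704


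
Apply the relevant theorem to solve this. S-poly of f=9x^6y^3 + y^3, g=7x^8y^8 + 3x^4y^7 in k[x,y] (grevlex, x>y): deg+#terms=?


LT(f)=9x^6y^3, LT(g)=7x^8y^8
lcm(LM)=x^8y^8
S(f,g) (scaled by 63 to clear denominators) = 7x^2y^5*f - 9*g = -27x^4y^7 + 7x^2y^8
2 terms, deg 11.
11+2=13


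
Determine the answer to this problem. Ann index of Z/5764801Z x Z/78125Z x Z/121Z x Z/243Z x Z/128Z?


Exponent = lcm of the cyclic orders; pairwise coprime => product.
7^8*5^7*11^2*3^5*2^7=5764801*78125*121*243*128=1695024438030000000


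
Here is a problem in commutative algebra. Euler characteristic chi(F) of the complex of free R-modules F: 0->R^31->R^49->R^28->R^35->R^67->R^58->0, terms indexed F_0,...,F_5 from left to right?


chi = sum (-1)^i * rank:
(-1)^0*31=31
(-1)^1*49=-49
(-1)^2*28=28
(-1)^3*35=-35
(-1)^4*67=67
(-1)^5*58=-58
chi=-16


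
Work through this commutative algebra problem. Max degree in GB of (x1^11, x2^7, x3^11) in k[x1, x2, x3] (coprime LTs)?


Pure powers, coprime LTs => already GB.
Degrees: 11, 7, 11
Max=11


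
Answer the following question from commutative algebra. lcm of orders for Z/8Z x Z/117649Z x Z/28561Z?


Exponent = lcm of the cyclic orders; pairwise coprime => product.
2^3*7^6*13^4=8*117649*28561=26881384712


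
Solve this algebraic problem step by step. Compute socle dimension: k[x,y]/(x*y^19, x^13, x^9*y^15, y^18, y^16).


Socle = ann(m) = span of standard monomials u with x*u, y*u in I (staircase corners).
Redundant generators: y^18, x*y^19
Minimal generators: x^13, x^9*y^15, y^16
Corners: x^8y^15, x^12y^14
Socle dim=2


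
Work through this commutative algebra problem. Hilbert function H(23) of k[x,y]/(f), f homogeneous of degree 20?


H(t)=d for t>=d-1.
d=20, t=23
H(23)=20


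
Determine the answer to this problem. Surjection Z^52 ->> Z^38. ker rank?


rank(ker) = 52-38 = 14


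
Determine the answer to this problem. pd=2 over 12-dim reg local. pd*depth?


pd+depth=12
depth=12-2=10
pd*depth=2*10=20


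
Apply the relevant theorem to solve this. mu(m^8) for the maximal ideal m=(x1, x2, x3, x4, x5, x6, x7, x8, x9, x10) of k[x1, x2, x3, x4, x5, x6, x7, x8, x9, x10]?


Graded Nakayama: mu(m^d) = dim_k (m^d/m^(d+1)) = #degree-8 monomials in 10 vars
C(n+d-1,d)=C(17,8)=24310


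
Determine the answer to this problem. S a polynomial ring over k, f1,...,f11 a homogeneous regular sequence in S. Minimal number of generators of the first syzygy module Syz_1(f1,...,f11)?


Regular sequence => Koszul complex is the minimal free resolution.
Syz_1 minimally generated by Koszul relations f_i*e_j - f_j*e_i (i<j): mu(Syz_1) = beta_2 = C(m,2) = m(m-1)/2
m=11
11*10/2 = 55


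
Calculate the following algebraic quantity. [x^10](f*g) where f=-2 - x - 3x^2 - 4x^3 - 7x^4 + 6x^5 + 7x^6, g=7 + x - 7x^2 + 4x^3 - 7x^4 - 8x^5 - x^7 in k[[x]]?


[x^10] = sum a_i*b_j, i+j=10
  -4*-1=4
  6*-8=-48
  7*-7=-49
Sum=-93


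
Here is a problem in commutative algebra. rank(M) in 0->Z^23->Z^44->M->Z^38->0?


Alt sum=0:
(-1)^0*23 + (-1)^1*44 + (-1)^2*? + (-1)^3*38=0
rank(M)=59


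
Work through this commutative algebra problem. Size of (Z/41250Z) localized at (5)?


5-primary part: 41250=5^4*66
Size=5^4=625


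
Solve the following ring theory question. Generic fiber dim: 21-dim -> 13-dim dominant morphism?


dim(fiber)=dim(X)-dim(Y)=21-13=8


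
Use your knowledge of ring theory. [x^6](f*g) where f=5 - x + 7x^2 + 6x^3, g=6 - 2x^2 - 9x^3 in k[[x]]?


[x^6] = sum a_i*b_j, i+j=6
  6*-9=-54
Sum=-54


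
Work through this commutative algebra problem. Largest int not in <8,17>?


gcd(8,17)=1 => F=ab-a-b=8*17-8-17=136-25=111


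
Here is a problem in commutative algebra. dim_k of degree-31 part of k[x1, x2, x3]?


C(d+n-1,n-1)=C(33,2)=528


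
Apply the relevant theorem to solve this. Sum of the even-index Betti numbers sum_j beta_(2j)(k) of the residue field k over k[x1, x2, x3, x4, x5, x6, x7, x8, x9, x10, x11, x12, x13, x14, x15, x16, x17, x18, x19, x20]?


Koszul resolution: beta_i(k)=C(n,i), n=20
sum_even C(20,i) = 2^(n-1) = 2^19 = 524288


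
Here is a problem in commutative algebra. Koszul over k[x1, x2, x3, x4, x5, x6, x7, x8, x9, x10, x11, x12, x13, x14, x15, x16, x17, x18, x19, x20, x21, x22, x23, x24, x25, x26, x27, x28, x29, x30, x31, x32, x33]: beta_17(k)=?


C(n,i)=C(33,17)=1166803110


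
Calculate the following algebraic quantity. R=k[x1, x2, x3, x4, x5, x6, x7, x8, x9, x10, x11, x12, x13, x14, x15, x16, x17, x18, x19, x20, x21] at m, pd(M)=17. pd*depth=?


pd+depth=21
depth=21-17=4
pd*depth=17*4=68


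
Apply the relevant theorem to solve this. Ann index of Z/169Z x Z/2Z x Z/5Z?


Exponent = lcm of the cyclic orders; pairwise coprime => product.
13^2*2^1*5^1=169*2*5=1690


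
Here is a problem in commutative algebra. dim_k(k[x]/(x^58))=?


Basis: 1,x,...,x^57
dim=58


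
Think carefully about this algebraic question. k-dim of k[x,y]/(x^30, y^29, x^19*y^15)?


k[x,y]/I, I = (x^30, y^29, x^19*y^15)
Rect: 30x29=870. Corner: (30-19)x(29-15)=154.
dim = 870-154 = 716


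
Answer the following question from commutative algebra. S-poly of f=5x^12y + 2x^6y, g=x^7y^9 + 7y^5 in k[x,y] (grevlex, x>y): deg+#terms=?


LT(f)=5x^12y, LT(g)=x^7y^9
lcm(LM)=x^12y^9
S(f,g) (scaled by 5 to clear denominators) = y^8*f - 5x^5*g = 2x^6y^9 - 35x^5y^5
2 terms, deg 15.
15+2=17


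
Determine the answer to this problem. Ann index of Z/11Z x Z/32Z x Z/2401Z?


Exponent = lcm of the cyclic orders; pairwise coprime => product.
11^1*2^5*7^4=11*32*2401=845152


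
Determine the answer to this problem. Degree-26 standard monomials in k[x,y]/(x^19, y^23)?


k[x,y], I = (x^19, y^23), d = 26
Need i < 19 and d-i < 23.
Range: 4 <= i <= 18.
H(26) = 15


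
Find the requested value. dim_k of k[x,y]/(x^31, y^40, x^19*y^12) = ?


k[x,y]/I, I = (x^31, y^40, x^19*y^12)
Rect: 31x40=1240. Corner: (31-19)x(40-12)=336.
dim = 1240-336 = 904


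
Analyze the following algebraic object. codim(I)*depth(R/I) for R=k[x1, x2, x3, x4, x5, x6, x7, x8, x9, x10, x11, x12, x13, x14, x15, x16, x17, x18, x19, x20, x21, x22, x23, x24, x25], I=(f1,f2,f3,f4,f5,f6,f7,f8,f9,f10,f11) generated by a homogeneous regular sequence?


codim=11, depth=dim(R/I)=25-11=14
Product=11*14=154


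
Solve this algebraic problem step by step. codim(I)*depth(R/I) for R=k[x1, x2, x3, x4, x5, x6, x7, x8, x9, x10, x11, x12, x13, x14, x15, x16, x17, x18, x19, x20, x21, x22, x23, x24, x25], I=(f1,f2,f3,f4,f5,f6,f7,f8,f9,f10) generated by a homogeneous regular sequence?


codim=10, depth=dim(R/I)=25-10=15
Product=10*15=150


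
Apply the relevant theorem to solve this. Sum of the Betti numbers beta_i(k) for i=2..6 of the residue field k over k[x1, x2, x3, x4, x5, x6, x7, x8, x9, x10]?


Koszul resolution: beta_i(k)=C(n,i), n=10
C(10,2)=45, C(10,3)=120, C(10,4)=210, C(10,5)=252, C(10,6)=210
Sum=837


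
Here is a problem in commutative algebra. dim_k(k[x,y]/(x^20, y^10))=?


Basis: x^i*y^j, i<20, j<10
20*10=200


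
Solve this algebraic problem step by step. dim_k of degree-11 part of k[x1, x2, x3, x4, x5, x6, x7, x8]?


C(d+n-1,n-1)=C(18,7)=31824


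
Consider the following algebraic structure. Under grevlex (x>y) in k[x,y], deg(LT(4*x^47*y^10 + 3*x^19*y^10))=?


LT: 4*x^47*y^10
deg_x=47, deg_y=10
Total=47+10=57


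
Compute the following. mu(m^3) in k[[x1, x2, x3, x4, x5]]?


C(n+d-1,d)=C(7,3)=35


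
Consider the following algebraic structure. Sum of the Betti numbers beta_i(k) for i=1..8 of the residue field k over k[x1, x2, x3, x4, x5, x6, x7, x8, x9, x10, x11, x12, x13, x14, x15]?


Koszul resolution: beta_i(k)=C(n,i), n=15
C(15,1)=15, C(15,2)=105, C(15,3)=455, C(15,4)=1365, C(15,5)=3003, C(15,6)=5005, C(15,7)=6435, C(15,8)=6435
Sum=22818


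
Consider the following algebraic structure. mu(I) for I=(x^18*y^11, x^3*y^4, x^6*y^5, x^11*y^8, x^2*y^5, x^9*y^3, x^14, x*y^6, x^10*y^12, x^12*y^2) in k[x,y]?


Remove redundant (divisible by others).
x^11*y^8 redundant.
x^10*y^12 redundant.
x^18*y^11 redundant.
x^6*y^5 redundant.
Min: x^14, x^12*y^2, x^9*y^3, x^3*y^4, x^2*y^5, x*y^6
Count=6


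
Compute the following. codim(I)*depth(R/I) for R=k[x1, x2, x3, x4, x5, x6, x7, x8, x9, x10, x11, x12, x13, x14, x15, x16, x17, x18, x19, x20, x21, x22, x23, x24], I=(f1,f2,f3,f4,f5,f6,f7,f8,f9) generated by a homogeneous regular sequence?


codim=9, depth=dim(R/I)=24-9=15
Product=9*15=135


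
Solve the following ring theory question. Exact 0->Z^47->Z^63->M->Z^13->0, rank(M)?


Alt sum=0:
(-1)^0*47 + (-1)^1*63 + (-1)^2*? + (-1)^3*13=0
rank(M)=29


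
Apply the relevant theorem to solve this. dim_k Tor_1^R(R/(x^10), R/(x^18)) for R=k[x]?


Tor_1(R/I,R/J)=(I cap J)/IJ=(x^18)/(x^28)
dim=28-18=min(10,18)=10


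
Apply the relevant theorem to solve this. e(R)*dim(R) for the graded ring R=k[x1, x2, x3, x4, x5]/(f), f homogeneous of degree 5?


e(R)=deg(f)=5, dim(R)=5-1=4
e*dim=5*4=20


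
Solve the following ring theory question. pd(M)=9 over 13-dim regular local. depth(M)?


pd+depth=depth(R)=13
depth=13-9=4


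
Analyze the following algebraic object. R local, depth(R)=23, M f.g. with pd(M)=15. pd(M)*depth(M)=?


pd+depth=23
depth=23-15=8
pd*depth=15*8=120


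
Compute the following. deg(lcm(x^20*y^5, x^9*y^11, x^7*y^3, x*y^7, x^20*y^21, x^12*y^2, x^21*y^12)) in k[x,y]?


lcm = componentwise max:
x: max(20,9,7,1,20,12,21)=21
y: max(5,11,3,7,21,2,12)=21
Total=21+21=42


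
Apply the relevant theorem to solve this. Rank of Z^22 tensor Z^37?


rank(M(x)N) = rank(M)*rank(N)
22*37 = 814


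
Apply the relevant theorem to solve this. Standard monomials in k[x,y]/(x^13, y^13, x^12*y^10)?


k[x,y]/I, I = (x^13, y^13, x^12*y^10)
Rect: 13x13=169. Corner: (13-12)x(13-10)=3.
dim = 169-3 = 166


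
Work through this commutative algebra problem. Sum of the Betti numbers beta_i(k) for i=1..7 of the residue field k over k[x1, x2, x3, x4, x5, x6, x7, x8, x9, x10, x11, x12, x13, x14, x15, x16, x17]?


Koszul resolution: beta_i(k)=C(n,i), n=17
C(17,1)=17, C(17,2)=136, C(17,3)=680, C(17,4)=2380, C(17,5)=6188, C(17,6)=12376, C(17,7)=19448
Sum=41225


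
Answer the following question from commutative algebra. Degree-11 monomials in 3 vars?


C(d+n-1,n-1)=C(13,2)=78


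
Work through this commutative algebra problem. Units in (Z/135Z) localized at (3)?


Local ring = Z/27Z.
phi(27) = 3^2*(3-1) = 18


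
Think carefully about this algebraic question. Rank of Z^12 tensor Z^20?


rank(M(x)N) = rank(M)*rank(N)
12*20 = 240


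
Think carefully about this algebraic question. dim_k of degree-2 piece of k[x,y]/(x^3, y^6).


k[x,y], I = (x^3, y^6), d = 2
Need i < 3 and d-i < 6.
Range: 0 <= i <= 2.
H(2) = 3


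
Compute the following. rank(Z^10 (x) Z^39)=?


rank(M(x)N) = rank(M)*rank(N)
10*39 = 390


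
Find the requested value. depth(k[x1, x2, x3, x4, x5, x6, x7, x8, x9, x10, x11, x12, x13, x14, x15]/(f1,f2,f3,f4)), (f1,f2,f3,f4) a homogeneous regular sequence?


depth(R)=15
depth(R/I)=15-4=11


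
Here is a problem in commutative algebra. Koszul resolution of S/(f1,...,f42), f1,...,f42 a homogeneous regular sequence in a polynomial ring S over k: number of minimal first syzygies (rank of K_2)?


Regular sequence => Koszul complex is the minimal free resolution.
Syz_1 minimally generated by Koszul relations f_i*e_j - f_j*e_i (i<j): mu(Syz_1) = beta_2 = C(m,2) = m(m-1)/2
m=42
42*41/2 = 861


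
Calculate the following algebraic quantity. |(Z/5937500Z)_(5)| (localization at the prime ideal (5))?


5-primary part: 5937500=5^7*76
Size=5^7=78125


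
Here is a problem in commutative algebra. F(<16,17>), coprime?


gcd(16,17)=1 => F=ab-a-b=16*17-16-17=272-33=239


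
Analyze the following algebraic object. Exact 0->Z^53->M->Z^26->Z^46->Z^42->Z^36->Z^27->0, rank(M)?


Alt sum=0:
(-1)^0*53 + (-1)^1*? + (-1)^2*26 + (-1)^3*46 + (-1)^4*42 + (-1)^5*36 + (-1)^6*27=0
rank(M)=66


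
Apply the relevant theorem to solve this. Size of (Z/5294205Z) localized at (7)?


7-primary part: 5294205=7^6*45
Size=7^6=117649


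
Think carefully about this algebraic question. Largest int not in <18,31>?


gcd(18,31)=1 => F=ab-a-b=18*31-18-31=558-49=509


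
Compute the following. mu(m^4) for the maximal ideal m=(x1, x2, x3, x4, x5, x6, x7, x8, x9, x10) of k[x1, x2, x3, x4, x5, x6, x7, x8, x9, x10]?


Graded Nakayama: mu(m^d) = dim_k (m^d/m^(d+1)) = #degree-4 monomials in 10 vars
C(n+d-1,d)=C(13,4)=715


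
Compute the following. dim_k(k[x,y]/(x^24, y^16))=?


Basis: x^i*y^j, i<24, j<16
24*16=384


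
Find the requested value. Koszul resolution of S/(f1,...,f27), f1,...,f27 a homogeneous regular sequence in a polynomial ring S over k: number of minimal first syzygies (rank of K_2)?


Regular sequence => Koszul complex is the minimal free resolution.
Syz_1 minimally generated by Koszul relations f_i*e_j - f_j*e_i (i<j): mu(Syz_1) = beta_2 = C(m,2) = m(m-1)/2
m=27
27*26/2 = 351


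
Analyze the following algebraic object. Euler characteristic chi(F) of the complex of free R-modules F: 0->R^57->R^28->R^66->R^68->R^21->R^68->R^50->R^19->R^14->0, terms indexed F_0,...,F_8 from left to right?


chi = sum (-1)^i * rank:
(-1)^0*57=57
(-1)^1*28=-28
(-1)^2*66=66
(-1)^3*68=-68
(-1)^4*21=21
(-1)^5*68=-68
(-1)^6*50=50
(-1)^7*19=-19
(-1)^8*14=14
chi=25


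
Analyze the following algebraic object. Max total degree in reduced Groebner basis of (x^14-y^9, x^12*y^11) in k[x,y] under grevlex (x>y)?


LT(f1)=x^14, LT(f2)=x^12y^11, lcm=x^14y^11
S(f1,f2) = y^11*f1 - x^2*f2 = -y^20
Reduced GB = {f1, f2, y^20}; degrees 14, 23, 20
Max = 23


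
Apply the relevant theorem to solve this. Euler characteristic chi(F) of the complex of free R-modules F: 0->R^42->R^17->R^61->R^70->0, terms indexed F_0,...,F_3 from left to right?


chi = sum (-1)^i * rank:
(-1)^0*42=42
(-1)^1*17=-17
(-1)^2*61=61
(-1)^3*70=-70
chi=16


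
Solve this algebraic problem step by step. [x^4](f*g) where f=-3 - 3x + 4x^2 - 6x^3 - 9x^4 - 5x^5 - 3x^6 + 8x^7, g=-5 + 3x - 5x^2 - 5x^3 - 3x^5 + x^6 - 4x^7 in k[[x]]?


[x^4] = sum a_i*b_j, i+j=4
  -3*-5=15
  4*-5=-20
  -6*3=-18
  -9*-5=45
Sum=22


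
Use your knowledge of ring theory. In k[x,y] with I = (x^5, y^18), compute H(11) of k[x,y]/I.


k[x,y], I = (x^5, y^18), d = 11
Need i < 5 and d-i < 18.
Range: 0 <= i <= 4.
H(11) = 5


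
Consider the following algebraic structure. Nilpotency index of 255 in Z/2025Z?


255^k mod 2025:
k=1: 255
k=2: 225
k=3: 675
k=4: 0
First zero at k = 4


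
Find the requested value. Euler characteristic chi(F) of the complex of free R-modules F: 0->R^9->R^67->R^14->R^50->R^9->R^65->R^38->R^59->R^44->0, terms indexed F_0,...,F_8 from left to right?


chi = sum (-1)^i * rank:
(-1)^0*9=9
(-1)^1*67=-67
(-1)^2*14=14
(-1)^3*50=-50
(-1)^4*9=9
(-1)^5*65=-65
(-1)^6*38=38
(-1)^7*59=-59
(-1)^8*44=44
chi=-127


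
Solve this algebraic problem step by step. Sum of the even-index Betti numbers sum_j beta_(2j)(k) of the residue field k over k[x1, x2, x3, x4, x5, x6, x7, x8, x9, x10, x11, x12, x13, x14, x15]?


Koszul resolution: beta_i(k)=C(n,i), n=15
sum_even C(15,i) = 2^(n-1) = 2^14 = 16384


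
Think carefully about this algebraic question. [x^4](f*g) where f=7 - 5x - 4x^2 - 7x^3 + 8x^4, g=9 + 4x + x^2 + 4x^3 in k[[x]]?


[x^4] = sum a_i*b_j, i+j=4
  -5*4=-20
  -4*1=-4
  -7*4=-28
  8*9=72
Sum=20


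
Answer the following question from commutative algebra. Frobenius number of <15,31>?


gcd(15,31)=1 => F=ab-a-b=15*31-15-31=465-46=419


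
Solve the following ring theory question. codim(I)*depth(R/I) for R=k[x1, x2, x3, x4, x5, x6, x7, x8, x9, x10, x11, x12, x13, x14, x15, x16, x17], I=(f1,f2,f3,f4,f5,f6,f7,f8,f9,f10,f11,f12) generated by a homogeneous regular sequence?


codim=12, depth=dim(R/I)=17-12=5
Product=12*5=60


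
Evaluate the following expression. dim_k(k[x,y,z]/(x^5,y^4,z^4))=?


Basis: x^iy^jz^k, i<5,j<4,k<4
5*4*4=80


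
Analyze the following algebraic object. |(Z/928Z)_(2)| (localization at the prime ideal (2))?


2-primary part: 928=2^5*29
Size=2^5=32


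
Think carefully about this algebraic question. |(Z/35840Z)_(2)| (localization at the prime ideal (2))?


2-primary part: 35840=2^10*35
Size=2^10=1024


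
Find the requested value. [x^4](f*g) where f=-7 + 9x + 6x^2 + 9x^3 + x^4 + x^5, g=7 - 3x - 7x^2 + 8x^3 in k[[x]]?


[x^4] = sum a_i*b_j, i+j=4
  9*8=72
  6*-7=-42
  9*-3=-27
  1*7=7
Sum=10


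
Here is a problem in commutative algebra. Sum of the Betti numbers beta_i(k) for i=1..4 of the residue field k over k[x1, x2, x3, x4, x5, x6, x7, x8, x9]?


Koszul resolution: beta_i(k)=C(n,i), n=9
C(9,1)=9, C(9,2)=36, C(9,3)=84, C(9,4)=126
Sum=255


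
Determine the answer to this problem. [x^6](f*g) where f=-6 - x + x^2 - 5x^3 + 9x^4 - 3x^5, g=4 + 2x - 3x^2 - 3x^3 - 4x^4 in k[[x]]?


[x^6] = sum a_i*b_j, i+j=6
  1*-4=-4
  -5*-3=15
  9*-3=-27
  -3*2=-6
Sum=-22


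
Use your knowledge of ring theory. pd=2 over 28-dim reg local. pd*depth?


pd+depth=28
depth=28-2=26
pd*depth=2*26=52


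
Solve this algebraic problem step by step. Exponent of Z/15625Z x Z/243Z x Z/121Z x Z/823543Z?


Exponent = lcm of the cyclic orders; pairwise coprime => product.
5^6*3^5*11^2*7^7=15625*243*121*823543=378353669203125


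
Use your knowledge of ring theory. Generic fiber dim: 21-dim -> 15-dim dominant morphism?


dim(fiber)=dim(X)-dim(Y)=21-15=6


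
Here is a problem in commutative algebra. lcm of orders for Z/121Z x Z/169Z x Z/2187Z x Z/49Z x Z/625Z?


Exponent = lcm of the cyclic orders; pairwise coprime => product.
11^2*13^2*3^7*7^2*5^4=121*169*2187*49*625=1369610116875


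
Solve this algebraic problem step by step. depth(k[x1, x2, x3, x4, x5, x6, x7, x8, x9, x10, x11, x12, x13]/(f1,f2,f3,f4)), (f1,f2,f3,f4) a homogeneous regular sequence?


depth(R)=13
depth(R/I)=13-4=9


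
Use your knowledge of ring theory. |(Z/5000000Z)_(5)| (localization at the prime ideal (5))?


5-primary part: 5000000=5^7*64
Size=5^7=78125


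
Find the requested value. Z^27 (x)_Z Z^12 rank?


rank(M(x)N) = rank(M)*rank(N)
27*12 = 324


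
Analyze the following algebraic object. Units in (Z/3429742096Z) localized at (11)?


Local ring = Z/214358881Z.
phi(214358881) = 11^7*(11-1) = 194871710


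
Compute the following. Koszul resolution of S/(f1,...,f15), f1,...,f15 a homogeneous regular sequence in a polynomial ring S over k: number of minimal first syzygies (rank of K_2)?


Regular sequence => Koszul complex is the minimal free resolution.
Syz_1 minimally generated by Koszul relations f_i*e_j - f_j*e_i (i<j): mu(Syz_1) = beta_2 = C(m,2) = m(m-1)/2
m=15
15*14/2 = 105


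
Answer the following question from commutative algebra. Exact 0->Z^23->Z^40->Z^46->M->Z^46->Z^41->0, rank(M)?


Alt sum=0:
(-1)^0*23 + (-1)^1*40 + (-1)^2*46 + (-1)^3*? + (-1)^4*46 + (-1)^5*41=0
rank(M)=34


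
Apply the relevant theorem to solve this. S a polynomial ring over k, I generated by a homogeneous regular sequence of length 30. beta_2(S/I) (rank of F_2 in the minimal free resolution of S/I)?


Regular sequence => Koszul complex is the minimal free resolution.
Syz_1 minimally generated by Koszul relations f_i*e_j - f_j*e_i (i<j): mu(Syz_1) = beta_2 = C(m,2) = m(m-1)/2
m=30
30*29/2 = 435


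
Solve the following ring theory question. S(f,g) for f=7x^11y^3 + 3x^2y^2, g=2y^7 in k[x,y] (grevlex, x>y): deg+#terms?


LT(f)=7x^11y^3, LT(g)=2y^7
lcm(LM)=x^11y^7
S(f,g) (scaled by 14 to clear denominators) = 2y^4*f - 7x^11*g = 6x^2y^6
1 terms, deg 8.
8+1=9


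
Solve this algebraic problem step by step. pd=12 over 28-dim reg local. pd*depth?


pd+depth=28
depth=28-12=16
pd*depth=12*16=192


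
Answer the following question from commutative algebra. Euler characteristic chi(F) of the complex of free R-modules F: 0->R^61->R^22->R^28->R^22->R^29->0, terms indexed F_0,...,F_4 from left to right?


chi = sum (-1)^i * rank:
(-1)^0*61=61
(-1)^1*22=-22
(-1)^2*28=28
(-1)^3*22=-22
(-1)^4*29=29
chi=74


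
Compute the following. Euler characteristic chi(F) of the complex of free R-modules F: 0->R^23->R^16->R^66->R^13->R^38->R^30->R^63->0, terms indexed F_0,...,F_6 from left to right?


chi = sum (-1)^i * rank:
(-1)^0*23=23
(-1)^1*16=-16
(-1)^2*66=66
(-1)^3*13=-13
(-1)^4*38=38
(-1)^5*30=-30
(-1)^6*63=63
chi=131


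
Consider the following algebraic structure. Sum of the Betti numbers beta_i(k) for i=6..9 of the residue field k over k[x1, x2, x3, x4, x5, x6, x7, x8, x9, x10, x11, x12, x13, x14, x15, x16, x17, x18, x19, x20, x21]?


Koszul resolution: beta_i(k)=C(n,i), n=21
C(21,6)=54264, C(21,7)=116280, C(21,8)=203490, C(21,9)=293930
Sum=667964


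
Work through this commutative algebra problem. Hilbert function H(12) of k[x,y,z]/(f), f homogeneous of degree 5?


C(14,2)-C(9,2)=91-36=55


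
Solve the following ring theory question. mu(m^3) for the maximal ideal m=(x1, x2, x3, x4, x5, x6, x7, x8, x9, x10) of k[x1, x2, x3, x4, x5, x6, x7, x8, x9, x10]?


Graded Nakayama: mu(m^d) = dim_k (m^d/m^(d+1)) = #degree-3 monomials in 10 vars
C(n+d-1,d)=C(12,3)=220


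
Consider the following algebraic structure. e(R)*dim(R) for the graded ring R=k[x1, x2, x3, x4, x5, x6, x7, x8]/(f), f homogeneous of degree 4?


e(R)=deg(f)=4, dim(R)=8-1=7
e*dim=4*7=28


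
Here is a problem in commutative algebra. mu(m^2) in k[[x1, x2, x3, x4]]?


C(n+d-1,d)=C(5,2)=10


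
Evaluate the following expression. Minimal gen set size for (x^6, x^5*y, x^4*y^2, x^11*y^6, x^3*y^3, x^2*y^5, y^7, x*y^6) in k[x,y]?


Remove redundant (divisible by others).
x^11*y^6 redundant.
Min: x^6, x^5*y, x^4*y^2, x^3*y^3, x^2*y^5, x*y^6, y^7
Count=7


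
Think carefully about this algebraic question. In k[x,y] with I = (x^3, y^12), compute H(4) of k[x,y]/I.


k[x,y], I = (x^3, y^12), d = 4
Need i < 3 and d-i < 12.
Range: 0 <= i <= 2.
H(4) = 3


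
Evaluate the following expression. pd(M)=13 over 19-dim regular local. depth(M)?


pd+depth=depth(R)=19
depth=19-13=6


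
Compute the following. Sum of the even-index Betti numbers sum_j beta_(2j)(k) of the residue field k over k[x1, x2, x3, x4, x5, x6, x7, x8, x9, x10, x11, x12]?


Koszul resolution: beta_i(k)=C(n,i), n=12
sum_even C(12,i) = 2^(n-1) = 2^11 = 2048


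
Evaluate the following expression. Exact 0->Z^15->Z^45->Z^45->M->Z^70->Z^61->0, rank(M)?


Alt sum=0:
(-1)^0*15 + (-1)^1*45 + (-1)^2*45 + (-1)^3*? + (-1)^4*70 + (-1)^5*61=0
rank(M)=24


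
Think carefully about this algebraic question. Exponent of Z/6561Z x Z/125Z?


Exponent = lcm of the cyclic orders; pairwise coprime => product.
3^8*5^3=6561*125=820125


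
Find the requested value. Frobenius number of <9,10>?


gcd(9,10)=1 => F=ab-a-b=9*10-9-10=90-19=71


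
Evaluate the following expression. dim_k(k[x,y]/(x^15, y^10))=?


Basis: x^i*y^j, i<15, j<10
15*10=150


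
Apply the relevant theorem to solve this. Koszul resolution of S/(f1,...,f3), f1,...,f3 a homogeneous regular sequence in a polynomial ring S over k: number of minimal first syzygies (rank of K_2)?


Regular sequence => Koszul complex is the minimal free resolution.
Syz_1 minimally generated by Koszul relations f_i*e_j - f_j*e_i (i<j): mu(Syz_1) = beta_2 = C(m,2) = m(m-1)/2
m=3
3*2/2 = 3


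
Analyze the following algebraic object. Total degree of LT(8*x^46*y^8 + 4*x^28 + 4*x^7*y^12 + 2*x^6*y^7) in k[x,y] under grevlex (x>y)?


LT: 8*x^46*y^8
deg_x=46, deg_y=8
Total=46+8=54


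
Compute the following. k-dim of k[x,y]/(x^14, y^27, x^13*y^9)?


k[x,y]/I, I = (x^14, y^27, x^13*y^9)
Rect: 14x27=378. Corner: (14-13)x(27-9)=18.
dim = 378-18 = 360


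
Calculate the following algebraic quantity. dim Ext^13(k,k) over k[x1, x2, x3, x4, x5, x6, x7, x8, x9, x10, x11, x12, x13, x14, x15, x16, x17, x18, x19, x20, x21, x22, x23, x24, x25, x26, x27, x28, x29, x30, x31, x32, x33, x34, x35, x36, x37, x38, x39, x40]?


C(n,i)=C(40,13)=12033222880


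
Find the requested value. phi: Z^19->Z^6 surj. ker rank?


rank(ker) = 19-6 = 13


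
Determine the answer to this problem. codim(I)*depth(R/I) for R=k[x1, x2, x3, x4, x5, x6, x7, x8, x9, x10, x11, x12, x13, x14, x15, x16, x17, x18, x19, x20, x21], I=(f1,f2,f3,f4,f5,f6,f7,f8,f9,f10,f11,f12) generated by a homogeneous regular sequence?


codim=12, depth=dim(R/I)=21-12=9
Product=12*9=108


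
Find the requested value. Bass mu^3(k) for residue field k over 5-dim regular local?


C(n,i)=C(5,3)=10


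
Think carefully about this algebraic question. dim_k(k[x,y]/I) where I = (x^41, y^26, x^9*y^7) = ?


k[x,y]/I, I = (x^41, y^26, x^9*y^7)
Rect: 41x26=1066. Corner: (41-9)x(26-7)=608.
dim = 1066-608 = 458


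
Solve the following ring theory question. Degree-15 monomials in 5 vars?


C(d+n-1,n-1)=C(19,4)=3876


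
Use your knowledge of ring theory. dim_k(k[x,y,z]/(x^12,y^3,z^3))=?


Basis: x^iy^jz^k, i<12,j<3,k<3
12*3*3=108


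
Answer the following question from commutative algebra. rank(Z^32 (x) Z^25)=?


rank(M(x)N) = rank(M)*rank(N)
32*25 = 800


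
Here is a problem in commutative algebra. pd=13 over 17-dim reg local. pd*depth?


pd+depth=17
depth=17-13=4
pd*depth=13*4=52


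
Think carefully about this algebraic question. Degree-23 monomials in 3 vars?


C(d+n-1,n-1)=C(25,2)=300


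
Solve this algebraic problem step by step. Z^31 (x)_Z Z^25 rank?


rank(M(x)N) = rank(M)*rank(N)
31*25 = 775


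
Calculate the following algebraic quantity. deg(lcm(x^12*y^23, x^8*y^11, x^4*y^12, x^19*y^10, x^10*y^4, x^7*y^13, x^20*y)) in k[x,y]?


lcm = componentwise max:
x: max(12,8,4,19,10,7,20)=20
y: max(23,11,12,10,4,13,1)=23
Total=20+23=43


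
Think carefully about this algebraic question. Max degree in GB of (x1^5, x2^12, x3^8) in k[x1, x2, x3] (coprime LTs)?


Pure powers, coprime LTs => already GB.
Degrees: 5, 12, 8
Max=12


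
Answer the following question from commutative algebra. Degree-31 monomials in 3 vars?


C(d+n-1,n-1)=C(33,2)=528


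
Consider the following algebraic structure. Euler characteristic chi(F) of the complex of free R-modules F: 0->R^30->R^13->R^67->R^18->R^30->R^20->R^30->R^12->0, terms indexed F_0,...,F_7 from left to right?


chi = sum (-1)^i * rank:
(-1)^0*30=30
(-1)^1*13=-13
(-1)^2*67=67
(-1)^3*18=-18
(-1)^4*30=30
(-1)^5*20=-20
(-1)^6*30=30
(-1)^7*12=-12
chi=94


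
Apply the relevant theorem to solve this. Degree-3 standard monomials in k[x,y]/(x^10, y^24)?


k[x,y], I = (x^10, y^24), d = 3
Need i < 10 and d-i < 24.
Range: 0 <= i <= 3.
H(3) = 4


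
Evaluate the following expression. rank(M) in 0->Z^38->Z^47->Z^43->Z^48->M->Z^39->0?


Alt sum=0:
(-1)^0*38 + (-1)^1*47 + (-1)^2*43 + (-1)^3*48 + (-1)^4*? + (-1)^5*39=0
rank(M)=53


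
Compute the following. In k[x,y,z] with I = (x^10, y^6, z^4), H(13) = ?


Need i<10, j<6, k<4 with i+j+k=13.
For each i, j ranges over max(0,13-i-3)..min(5,13-i):
  i=0: j in [10,5] -> 0
  i=1: j in [9,5] -> 0
  i=2: j in [8,5] -> 0
  i=3: j in [7,5] -> 0
  i=4: j in [6,5] -> 0
  i=5: j in [5,5] -> 1
  i=6: j in [4,5] -> 2
  i=7: j in [3,5] -> 3
  i=8: j in [2,5] -> 4
  i=9: j in [1,4] -> 4
H(13) = 0+0+0+0+0+1+2+3+4+4 = 14


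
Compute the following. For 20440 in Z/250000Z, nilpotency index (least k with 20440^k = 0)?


20440^k mod 250000:
k=1: 20440
k=2: 43600
k=3: 184000
k=4: 210000
k=5: 150000
k=6: 0
First zero at k = 6


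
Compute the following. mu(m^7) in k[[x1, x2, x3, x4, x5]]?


C(n+d-1,d)=C(11,7)=330


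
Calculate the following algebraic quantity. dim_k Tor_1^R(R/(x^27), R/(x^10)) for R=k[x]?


Tor_1(R/I,R/J)=(I cap J)/IJ=(x^27)/(x^37)
dim=37-27=min(27,10)=10


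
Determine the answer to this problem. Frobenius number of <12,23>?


gcd(12,23)=1 => F=ab-a-b=12*23-12-23=276-35=241


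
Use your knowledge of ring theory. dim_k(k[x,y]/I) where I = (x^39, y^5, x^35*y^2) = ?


k[x,y]/I, I = (x^39, y^5, x^35*y^2)
Rect: 39x5=195. Corner: (39-35)x(5-2)=12.
dim = 195-12 = 183


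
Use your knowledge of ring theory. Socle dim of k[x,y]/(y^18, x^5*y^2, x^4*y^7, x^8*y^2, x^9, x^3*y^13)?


Socle = ann(m) = span of standard monomials u with x*u, y*u in I (staircase corners).
Redundant generators: x^8*y^2
Minimal generators: x^9, x^5*y^2, x^4*y^7, x^3*y^13, y^18
Corners: x^2y^17, x^3y^12, x^4y^6, x^8y
Socle dim=4


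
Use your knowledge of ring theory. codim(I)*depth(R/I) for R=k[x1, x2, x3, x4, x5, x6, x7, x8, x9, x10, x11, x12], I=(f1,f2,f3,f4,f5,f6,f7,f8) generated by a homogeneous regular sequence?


codim=8, depth=dim(R/I)=12-8=4
Product=8*4=32


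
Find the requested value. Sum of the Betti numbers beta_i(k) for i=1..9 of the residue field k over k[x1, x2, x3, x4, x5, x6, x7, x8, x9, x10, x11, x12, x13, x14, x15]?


Koszul resolution: beta_i(k)=C(n,i), n=15
C(15,1)=15, C(15,2)=105, C(15,3)=455, C(15,4)=1365, C(15,5)=3003, C(15,6)=5005, C(15,7)=6435, C(15,8)=6435, C(15,9)=5005
Sum=27823


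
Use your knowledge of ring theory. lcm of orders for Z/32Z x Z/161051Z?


Exponent = lcm of the cyclic orders; pairwise coprime => product.
2^5*11^5=32*161051=5153632


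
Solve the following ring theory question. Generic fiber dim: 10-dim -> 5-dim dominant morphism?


dim(fiber)=dim(X)-dim(Y)=10-5=5


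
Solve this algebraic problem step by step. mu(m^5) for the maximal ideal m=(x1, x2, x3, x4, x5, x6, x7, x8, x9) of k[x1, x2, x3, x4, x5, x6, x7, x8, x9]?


Graded Nakayama: mu(m^d) = dim_k (m^d/m^(d+1)) = #degree-5 monomials in 9 vars
C(n+d-1,d)=C(13,5)=1287


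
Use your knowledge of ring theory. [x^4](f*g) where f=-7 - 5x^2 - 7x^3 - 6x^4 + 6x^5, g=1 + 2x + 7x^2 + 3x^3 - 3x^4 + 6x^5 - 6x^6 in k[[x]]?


[x^4] = sum a_i*b_j, i+j=4
  -7*-3=21
  -5*7=-35
  -7*2=-14
  -6*1=-6
Sum=-34


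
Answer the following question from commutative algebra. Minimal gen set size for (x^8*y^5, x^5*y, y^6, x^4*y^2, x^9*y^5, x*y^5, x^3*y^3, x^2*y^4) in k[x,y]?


Remove redundant (divisible by others).
x^8*y^5 redundant.
x^9*y^5 redundant.
Min: x^5*y, x^4*y^2, x^3*y^3, x^2*y^4, x*y^5, y^6
Count=6


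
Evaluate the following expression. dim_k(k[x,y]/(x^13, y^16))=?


Basis: x^i*y^j, i<13, j<16
13*16=208


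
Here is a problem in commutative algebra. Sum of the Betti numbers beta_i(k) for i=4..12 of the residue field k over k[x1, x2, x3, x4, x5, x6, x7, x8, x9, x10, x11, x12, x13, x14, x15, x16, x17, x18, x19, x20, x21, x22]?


Koszul resolution: beta_i(k)=C(n,i), n=22
C(22,4)=7315, C(22,5)=26334, C(22,6)=74613, C(22,7)=170544, C(22,8)=319770, C(22,9)=497420, C(22,10)=646646, C(22,11)=705432, C(22,12)=646646
Sum=3094720


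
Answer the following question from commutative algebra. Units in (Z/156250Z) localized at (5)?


Local ring = Z/78125Z.
phi(78125) = 5^6*(5-1) = 62500


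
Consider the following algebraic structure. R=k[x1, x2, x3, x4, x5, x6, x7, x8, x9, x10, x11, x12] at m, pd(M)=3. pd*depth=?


pd+depth=12
depth=12-3=9
pd*depth=3*9=27


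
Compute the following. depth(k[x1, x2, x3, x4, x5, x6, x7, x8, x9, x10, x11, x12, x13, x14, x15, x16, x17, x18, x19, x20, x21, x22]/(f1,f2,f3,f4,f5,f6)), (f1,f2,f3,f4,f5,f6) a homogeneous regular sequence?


depth(R)=22
depth(R/I)=22-6=16


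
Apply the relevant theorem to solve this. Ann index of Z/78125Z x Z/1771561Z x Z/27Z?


Exponent = lcm of the cyclic orders; pairwise coprime => product.
5^7*11^6*3^3=78125*1771561*27=3736886484375


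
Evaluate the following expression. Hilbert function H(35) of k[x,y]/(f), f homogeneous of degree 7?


H(t)=d for t>=d-1.
d=7, t=35
H(35)=7


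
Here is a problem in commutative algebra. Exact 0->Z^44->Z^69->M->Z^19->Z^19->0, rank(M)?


Alt sum=0:
(-1)^0*44 + (-1)^1*69 + (-1)^2*? + (-1)^3*19 + (-1)^4*19=0
rank(M)=25


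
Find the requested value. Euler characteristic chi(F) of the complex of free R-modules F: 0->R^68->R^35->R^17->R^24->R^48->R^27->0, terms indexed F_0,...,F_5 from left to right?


chi = sum (-1)^i * rank:
(-1)^0*68=68
(-1)^1*35=-35
(-1)^2*17=17
(-1)^3*24=-24
(-1)^4*48=48
(-1)^5*27=-27
chi=47


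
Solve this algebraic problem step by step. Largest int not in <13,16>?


gcd(13,16)=1 => F=ab-a-b=13*16-13-16=208-29=179


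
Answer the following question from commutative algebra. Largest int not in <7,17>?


gcd(7,17)=1 => F=ab-a-b=7*17-7-17=119-24=95


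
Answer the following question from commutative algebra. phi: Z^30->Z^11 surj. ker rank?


rank(ker) = 30-11 = 19


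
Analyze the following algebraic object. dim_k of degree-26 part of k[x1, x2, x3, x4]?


C(d+n-1,n-1)=C(29,3)=3654


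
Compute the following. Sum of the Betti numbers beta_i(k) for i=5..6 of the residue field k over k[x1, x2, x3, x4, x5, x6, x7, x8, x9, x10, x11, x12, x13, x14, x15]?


Koszul resolution: beta_i(k)=C(n,i), n=15
C(15,5)=3003, C(15,6)=5005
Sum=8008


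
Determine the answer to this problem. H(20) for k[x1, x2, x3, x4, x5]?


C(d+n-1,n-1)=C(24,4)=10626


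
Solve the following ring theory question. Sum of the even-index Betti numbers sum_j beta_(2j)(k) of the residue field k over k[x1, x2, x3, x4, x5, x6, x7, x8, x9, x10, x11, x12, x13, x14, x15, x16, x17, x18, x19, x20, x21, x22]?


Koszul resolution: beta_i(k)=C(n,i), n=22
sum_even C(22,i) = 2^(n-1) = 2^21 = 2097152


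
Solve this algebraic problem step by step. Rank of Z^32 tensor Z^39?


rank(M(x)N) = rank(M)*rank(N)
32*39 = 1248


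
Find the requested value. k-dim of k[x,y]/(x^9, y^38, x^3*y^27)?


k[x,y]/I, I = (x^9, y^38, x^3*y^27)
Rect: 9x38=342. Corner: (9-3)x(38-27)=66.
dim = 342-66 = 276


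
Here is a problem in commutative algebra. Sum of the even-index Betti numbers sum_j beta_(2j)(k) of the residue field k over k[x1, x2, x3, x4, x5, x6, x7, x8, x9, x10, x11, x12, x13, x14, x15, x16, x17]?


Koszul resolution: beta_i(k)=C(n,i), n=17
sum_even C(17,i) = 2^(n-1) = 2^16 = 65536


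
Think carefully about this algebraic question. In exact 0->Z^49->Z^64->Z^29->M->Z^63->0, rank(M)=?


Alt sum=0:
(-1)^0*49 + (-1)^1*64 + (-1)^2*29 + (-1)^3*? + (-1)^4*63=0
rank(M)=77
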